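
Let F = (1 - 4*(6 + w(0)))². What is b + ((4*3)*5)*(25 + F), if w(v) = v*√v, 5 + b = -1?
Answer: 33234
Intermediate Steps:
b = -6 (b = -5 - 1 = -6)
w(v) = v^(3/2)
F = 529 (F = (1 - 4*(6 + 0^(3/2)))² = (1 - 4*(6 + 0))² = (1 - 4*6)² = (1 - 24)² = (-23)² = 529)
b + ((4*3)*5)*(25 + F) = -6 + ((4*3)*5)*(25 + 529) = -6 + (12*5)*554 = -6 + 60*554 = -6 + 33240 = 33234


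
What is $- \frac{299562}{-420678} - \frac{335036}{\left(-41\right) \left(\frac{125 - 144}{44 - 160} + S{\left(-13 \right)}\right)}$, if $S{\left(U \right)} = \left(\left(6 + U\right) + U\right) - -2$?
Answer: $- \frac{2720648714405}{5947615677} \approx -457.44$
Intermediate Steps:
$S{\left(U \right)} = 8 + 2 U$ ($S{\left(U \right)} = \left(6 + 2 U\right) + 2 = 8 + 2 U$)
$- \frac{299562}{-420678} - \frac{335036}{\left(-41\right) \left(\frac{125 - 144}{44 - 160} + S{\left(-13 \right)}\right)} = - \frac{299562}{-420678} - \frac{335036}{\left(-41\right) \left(\frac{125 - 144}{44 - 160} + \left(8 + 2 \left(-13\right)\right)\right)} = \left(-299562\right) \left(- \frac{1}{420678}\right) - \frac{335036}{\left(-41\right) \left(- \frac{19}{-116} + \left(8 - 26\right)\right)} = \frac{49927}{70113} - \frac{335036}{\left(-41\right) \left(\left(-19\right) \left(- \frac{1}{116}\right) - 18\right)} = \frac{49927}{70113} - \frac{335036}{\left(-41\right) \left(\frac{19}{116} - 18\right)} = \frac{49927}{70113} - \frac{335036}{\left(-41\right) \left(- \frac{2069}{116}\right)} = \frac{49927}{70113} - \frac{335036}{\frac{84829}{116}} = \frac{49927}{70113} - \frac{38864176}{84829} = - \frac{2720648714405}{5947615677}$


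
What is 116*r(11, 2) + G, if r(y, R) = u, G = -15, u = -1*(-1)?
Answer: 101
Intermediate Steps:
u = 1
r(y, R) = 1
116*r(11, 2) + G = 116*1 - 15 = 116 - 15 = 101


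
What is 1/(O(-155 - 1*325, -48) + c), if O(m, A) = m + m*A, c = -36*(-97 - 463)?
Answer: 1/42720 ≈ 2.3408e-5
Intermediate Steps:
c = 20160 (c = -36*(-560) = 20160)
O(m, A) = m + A*m
1/(O(-155 - 1*325, -48) + c) = 1/((-155 - 1*325)*(1 - 48) + 20160) = 1/((-155 - 325)*(-47) + 20160) = 1/(-480*(-47) + 20160) = 1/(22560 + 20160) = 1/42720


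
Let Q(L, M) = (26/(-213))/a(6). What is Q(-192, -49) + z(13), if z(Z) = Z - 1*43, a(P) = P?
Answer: -19183/639 ≈ -30.020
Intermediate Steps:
z(Z) = -43 + Z (z(Z) = Z - 43 = -43 + Z)
Q(L, M) = -13/639 (Q(L, M) = (26/(-213))/6 = (26*(-1/213))*(⅙) = -26/213*⅙ = -13/639)
Q(-192, -49) + z(13) = -13/639 + (-43 + 13) = -13/639 - 30 = -19183/639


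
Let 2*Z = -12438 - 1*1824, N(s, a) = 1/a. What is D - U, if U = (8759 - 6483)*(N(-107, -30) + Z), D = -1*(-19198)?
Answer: 243741448/15 ≈ 1.6249e+7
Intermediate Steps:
Z = -7131 (Z = (-12438 - 1*1824)/2 = (-12438 - 1824)/2 = (1/2)*(-14262) = -7131)
D = 19198
U = -243453478/15 (U = (8759 - 6483)*(1/(-30) - 7131) = 2276*(-1/30 - 7131) = 2276*(-213931/30) = -243453478/15 ≈ -1.6230e+7)
D - U = 19198 - 1*(-243453478/15) = 19198 + 243453478/15 = 243741448/15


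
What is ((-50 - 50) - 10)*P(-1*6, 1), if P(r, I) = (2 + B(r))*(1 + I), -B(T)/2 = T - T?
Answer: -440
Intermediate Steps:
B(T) = 0 (B(T) = -2*(T - T) = -2*0 = 0)
P(r, I) = 2 + 2*I (P(r, I) = (2 + 0)*(1 + I) = 2*(1 + I) = 2 + 2*I)
((-50 - 50) - 10)*P(-1*6, 1) = ((-50 - 50) - 10)*(2 + 2*1) = (-100 - 10)*(2 + 2) = -110*4 = -440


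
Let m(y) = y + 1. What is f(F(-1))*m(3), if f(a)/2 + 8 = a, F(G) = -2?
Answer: -80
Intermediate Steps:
m(y) = 1 + y
f(a) = -16 + 2*a
f(F(-1))*m(3) = (-16 + 2*(-2))*(1 + 3) = (-16 - 4)*4 = -20*4 = -80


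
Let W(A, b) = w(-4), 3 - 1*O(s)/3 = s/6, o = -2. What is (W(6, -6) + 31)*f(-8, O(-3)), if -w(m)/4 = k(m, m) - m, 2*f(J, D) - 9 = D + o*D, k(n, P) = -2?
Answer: -69/4 ≈ -17.250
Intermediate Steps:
O(s) = 9 - s/2 (O(s) = 9 - 3*s/6 = 9 - s/2)
f(J, D) = 9/2 - D/2 (f(J, D) = 9/2 + (D - 2*D)/2 = 9/2 + (-D)/2 = 9/2 - D/2)
w(m) = 8 + 4*m (w(m) = -4*(-2 - m) = 8 + 4*m)
W(A, b) = -8 (W(A, b) = 8 + 4*(-4) = 8 - 16 = -8)
(W(6, -6) + 31)*f(-8, O(-3)) = (-8 + 31)*(9/2 - (9 - 1/2*(-3))/2) = 23*(9/2 - (9 + 3/2)/2) = 23*(9/2 - 1/2*21/2) = 23*(9/2 - 21/4) = 23*(-3/4) = -69/4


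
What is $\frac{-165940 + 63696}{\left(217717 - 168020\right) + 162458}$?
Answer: $- \frac{102244}{212155} \approx -0.48193$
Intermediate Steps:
$\frac{-165940 + 63696}{\left(217717 - 168020\right) + 162458} = - \frac{102244}{49697 + 162458} = - \frac{102244}{212155}$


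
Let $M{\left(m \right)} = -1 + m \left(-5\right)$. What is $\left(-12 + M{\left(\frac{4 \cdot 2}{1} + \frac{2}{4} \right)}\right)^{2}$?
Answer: $\frac{12321}{4} \approx 3080.3$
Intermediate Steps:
$M{\left(m \right)} = -1 - 5 m$
$\left(-12 + M{\left(\frac{4 \cdot 2}{1} + \frac{2}{4} \right)}\right)^{2} = \left(-12 - \left(1 + 5 \left(\frac{4 \cdot 2}{1} + \frac{2}{4}\right)\right)\right)^{2} = \left(-12 - \left(1 + 5 \left(8 \cdot 1 + 2 \cdot \frac{1}{4}\right)\right)\right)^{2} = \left(-12 - \left(1 + 5 \left(8 + \frac{1}{2}\right)\right)\right)^{2} = \left(-12 - \frac{87}{2}\right)^{2} = \left(- \frac{111}{2}\right)^{2} = \frac{12321}{4}$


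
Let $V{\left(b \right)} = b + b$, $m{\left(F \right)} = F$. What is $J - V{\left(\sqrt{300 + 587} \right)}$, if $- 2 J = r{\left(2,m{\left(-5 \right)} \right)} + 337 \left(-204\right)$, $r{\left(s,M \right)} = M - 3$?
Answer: $34378 - 2 \sqrt{887} \approx 34318.0$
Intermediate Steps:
$r{\left(s,M \right)} = -3 + M$
$V{\left(b \right)} = 2 b$
$J = 34378$ ($J = - \frac{\left(-3 - 5\right) + 337 \left(-204\right)}{2} = - \frac{-8 - 68748}{2} = \left(- \frac{1}{2}\right) \left(-68756\right) = 34378$)
$J - V{\left(\sqrt{300 + 587} \right)} = 34378 - 2 \sqrt{300 + 587} = 34378 - 2 \sqrt{887}$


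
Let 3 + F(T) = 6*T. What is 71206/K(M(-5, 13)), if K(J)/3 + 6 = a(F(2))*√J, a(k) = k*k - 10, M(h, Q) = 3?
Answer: 142412/15087 + 5055626*√3/45261 ≈ 202.91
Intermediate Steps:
F(T) = -3 + 6*T
a(k) = -10 + k² (a(k) = k² - 10 = -10 + k²)
K(J) = -18 + 213*√J (K(J) = -18 + 3*((-10 + (-3 + 6*2)²)*√J) = -18 + 3*((-10 + (-3 + 12)²)*√J) = -18 + 3*((-10 + 9²)*√J) = -18 + 3*((-10 + 81)*√J) = -18 + 3*(71*√J) = -18 + 213*√J)
71206/K(M(-5, 13)) = 71206/(-18 + 213*√3)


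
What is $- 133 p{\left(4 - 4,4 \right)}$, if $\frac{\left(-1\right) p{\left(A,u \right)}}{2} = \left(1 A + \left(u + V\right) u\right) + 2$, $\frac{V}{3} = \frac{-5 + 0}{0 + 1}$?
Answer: $-11172$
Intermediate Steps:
$V = -15$ ($V = 3 \frac{-5 + 0}{0 + 1} = 3 \left(- \frac{5}{1}\right) = 3 \left(\left(-5\right) 1\right) = 3 \left(-5\right) = -15$)
$p{\left(A,u \right)} = -4 - 2 A - 2 u \left(-15 + u\right)$ ($p{\left(A,u \right)} = - 2 \left(\left(1 A + \left(u - 15\right) u\right) + 2\right) = - 2 \left(\left(A + \left(-15 + u\right) u\right) + 2\right) = - 2 \left(\left(A + u \left(-15 + u\right)\right) + 2\right) = - 2 \left(2 + A + u \left(-15 + u\right)\right) = -4 - 2 A - 2 u \left(-15 + u\right)$)
$- 133 p{\left(4 - 4,4 \right)} = - 133 \left(-4 - 2 \left(4 - 4\right) - 2 \cdot 4^{2} + 30 \cdot 4\right) = - 133 \left(-4 - 0 - 32 + 120\right) = - 133 \left(-4 + 0 - 32 + 120\right) = \left(-133\right) 84 = -11172$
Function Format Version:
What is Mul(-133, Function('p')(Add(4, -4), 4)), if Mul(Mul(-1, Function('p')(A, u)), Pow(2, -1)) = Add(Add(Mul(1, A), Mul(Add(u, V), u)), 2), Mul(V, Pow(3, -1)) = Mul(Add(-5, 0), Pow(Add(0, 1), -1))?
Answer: -11172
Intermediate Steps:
V = -15 (V = Mul(3, Mul(Add(-5, 0), Pow(Add(0, 1), -1))) = Mul(3, Mul(-5, Pow(1, -1))) = Mul(3, Mul(-5, 1)) = Mul(3, -5) = -15)
Function('p')(A, u) = Add(-4, Mul(-2, A), Mul(-2, u, Add(-15, u))) (Function('p')(A, u) = Mul(-2, Add(Add(Mul(1, A), Mul(Add(u, -15), u)), 2)) = Mul(-2, Add(Add(A, Mul(Add(-15, u), u)), 2)) = Mul(-2, Add(Add(A, Mul(u, Add(-15, u))), 2)) = Mul(-2, Add(2, A, Mul(u, Add(-15, u)))) = Add(-4, Mul(-2, A), Mul(-2, u, Add(-15, u))))
Mul(-133, Function('p')(Add(4, -4), 4)) = Mul(-133, Add(-4, Mul(-2, Add(4, -4)), Mul(-2, Pow(4, 2)), Mul(30, 4))) = Mul(-133, Add(-4, Mul(-2, 0), Mul(-2, 16), 120)) = Mul(-133, Add(-4, 0, -32, 120)) = Mul(-133, 84) = -11172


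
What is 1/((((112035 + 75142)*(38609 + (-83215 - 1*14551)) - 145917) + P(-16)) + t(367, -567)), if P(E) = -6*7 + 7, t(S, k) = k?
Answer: -1/11072976308 ≈ -9.0310e-11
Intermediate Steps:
P(E) = -35 (P(E) = -42 + 7 = -35)
1/((((112035 + 75142)*(38609 + (-83215 - 1*14551)) - 145917) + P(-16)) + t(367, -567)) = 1/((((112035 + 75142)*(38609 + (-83215 - 1*14551)) - 145917) - 35) - 567) = 1/(((187177*(38609 + (-83215 - 14551)) - 145917) - 35) - 567) = 1/(((187177*(38609 - 97766) - 145917) - 35) - 567) = 1/(((187177*(-59157) - 145917) - 35) - 567) = 1/(((-11072829789 - 145917) - 35) - 567) = 1/((-11072975706 - 35) - 567) = 1/(-11072975741 - 567) = 1/(-11072976308) = -1/11072976308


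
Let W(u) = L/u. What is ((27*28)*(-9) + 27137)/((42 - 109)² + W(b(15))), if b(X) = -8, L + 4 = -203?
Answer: 162664/36119 ≈ 4.5036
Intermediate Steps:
L = -207 (L = -4 - 203 = -207)
W(u) = -207/u
((27*28)*(-9) + 27137)/((42 - 109)² + W(b(15))) = ((27*28)*(-9) + 27137)/((42 - 109)² - 207/(-8)) = (756*(-9) + 27137)/((-67)² - 207*(-⅛)) = (-6804 + 27137)/(4489 + 207/8) = 20333/(36119/8) = 20333*(8/36119) = 162664/36119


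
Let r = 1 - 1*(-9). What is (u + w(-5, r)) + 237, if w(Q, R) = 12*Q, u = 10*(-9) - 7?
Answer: 80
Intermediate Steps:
u = -97 (u = -90 - 7 = -97)
r = 10 (r = 1 + 9 = 10)
(u + w(-5, r)) + 237 = (-97 + 12*(-5)) + 237 = (-97 - 60) + 237 = -157 + 237 = 80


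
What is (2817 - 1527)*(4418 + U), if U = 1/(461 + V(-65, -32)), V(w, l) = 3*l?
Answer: 416043318/73 ≈ 5.6992e+6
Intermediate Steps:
U = 1/365 (U = 1/(461 + 3*(-32)) = 1/(461 - 96) = 1/365 ≈ 0.0027397)
(2817 - 1527)*(4418 + U) = (2817 - 1527)*(4418 + 1/365) = 1290*(1612571/365) = 416043318/73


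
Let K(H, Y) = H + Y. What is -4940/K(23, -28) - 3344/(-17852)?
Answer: 4410280/4463 ≈ 988.19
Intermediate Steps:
-4940/K(23, -28) - 3344/(-17852) = -4940/(23 - 28) - 3344/(-17852) = -4940/(-5) - 3344*(-1/17852) = -4940*(-1/5) + 836/4463 = 988 + 836/4463 = 4410280/4463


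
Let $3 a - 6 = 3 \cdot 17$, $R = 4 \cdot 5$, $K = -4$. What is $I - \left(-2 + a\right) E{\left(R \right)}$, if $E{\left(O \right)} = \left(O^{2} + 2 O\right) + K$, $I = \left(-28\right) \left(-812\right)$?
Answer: $15324$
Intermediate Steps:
$I = 22736$
$R = 20$
$a = 19$ ($a = 2 + \frac{3 \cdot 17}{3} = 2 + \frac{1}{3} \cdot 51 = 2 + 17 = 19$)
$E{\left(O \right)} = -4 + O^{2} + 2 O$ ($E{\left(O \right)} = \left(O^{2} + 2 O\right) - 4 = -4 + O^{2} + 2 O$)
$I - \left(-2 + a\right) E{\left(R \right)} = 22736 - \left(-2 + 19\right) \left(-4 + 20^{2} + 2 \cdot 20\right) = 22736 - 17 \left(-4 + 400 + 40\right) = 22736 - 17 \cdot 436 = 22736 - 7412 = 15324$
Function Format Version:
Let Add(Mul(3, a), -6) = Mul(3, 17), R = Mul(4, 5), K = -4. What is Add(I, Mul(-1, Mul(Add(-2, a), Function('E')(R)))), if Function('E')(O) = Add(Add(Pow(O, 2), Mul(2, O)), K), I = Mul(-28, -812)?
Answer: 15324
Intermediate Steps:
I = 22736
R = 20
a = 19 (a = Add(2, Mul(Rational(1, 3), Mul(3, 17))) = Add(2, Mul(Rational(1, 3), 51)) = Add(2, 17) = 19)
Function('E')(O) = Add(-4, Pow(O, 2), Mul(2, O)) (Function('E')(O) = Add(Add(Pow(O, 2), Mul(2, O)), -4) = Add(-4, Pow(O, 2), Mul(2, O)))
Add(I, Mul(-1, Mul(Add(-2, a), Function('E')(R)))) = Add(22736, Mul(-1, Mul(Add(-2, 19), Add(-4, Pow(20, 2), Mul(2, 20))))) = Add(22736, Mul(-1, Mul(17, Add(-4, 400, 40)))) = Add(22736, Mul(-1, Mul(17, 436))) = Add(22736, Mul(-1, 7412)) = Add(22736, -7412) = 15324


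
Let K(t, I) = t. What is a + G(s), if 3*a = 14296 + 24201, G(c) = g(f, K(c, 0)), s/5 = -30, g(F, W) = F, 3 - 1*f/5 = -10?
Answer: 38692/3 ≈ 12897.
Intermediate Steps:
f = 65 (f = 15 - 5*(-10) = 15 + 50 = 65)
s = -150 (s = 5*(-30) = -150)
G(c) = 65
a = 38497/3 (a = (14296 + 24201)/3 = (⅓)*38497 = 38497/3 ≈ 12832.)
a + G(s) = 38497/3 + 65 = 38692/3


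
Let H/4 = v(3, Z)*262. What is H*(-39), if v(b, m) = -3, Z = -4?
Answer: 122616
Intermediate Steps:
H = -3144 (H = 4*(-3*262) = 4*(-786) = -3144)
H*(-39) = -3144*(-39) = 122616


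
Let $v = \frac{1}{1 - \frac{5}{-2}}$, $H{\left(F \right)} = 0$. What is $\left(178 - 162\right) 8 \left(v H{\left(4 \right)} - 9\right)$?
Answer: $-1152$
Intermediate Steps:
$v = \frac{2}{7}$ ($v = \frac{1}{1 - - \frac{5}{2}} = \frac{1}{1 + \frac{5}{2}} = \frac{1}{\frac{7}{2}} = \frac{2}{7} \approx 0.28571$)
$\left(178 - 162\right) 8 \left(v H{\left(4 \right)} - 9\right) = \left(178 - 162\right) 8 \left(\frac{2}{7} \cdot 0 - 9\right) = 16 \cdot 8 \left(0 - 9\right) = 16 \cdot 8 \left(-9\right) = 16 \left(-72\right) = -1152$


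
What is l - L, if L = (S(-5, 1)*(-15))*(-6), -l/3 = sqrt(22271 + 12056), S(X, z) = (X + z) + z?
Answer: 270 - 3*sqrt(34327) ≈ -285.83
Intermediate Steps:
S(X, z) = X + 2*z
l = -3*sqrt(34327) (l = -3*sqrt(22271 + 12056) = -3*sqrt(34327) ≈ -555.83)
L = -270 (L = ((-5 + 2*1)*(-15))*(-6) = ((-5 + 2)*(-15))*(-6) = -3*(-15)*(-6) = 45*(-6) = -270)
l - L = -3*sqrt(34327) - 1*(-270) = -3*sqrt(34327) + 270 = 270 - 3*sqrt(34327)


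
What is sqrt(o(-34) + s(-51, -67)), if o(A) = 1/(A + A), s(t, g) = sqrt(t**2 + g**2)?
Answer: sqrt(-17 + 1156*sqrt(7090))/34 ≈ 9.1754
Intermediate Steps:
s(t, g) = sqrt(g**2 + t**2)
o(A) = 1/(2*A)
sqrt(o(-34) + s(-51, -67)) = sqrt((1/2)/(-34) + sqrt((-67)**2 + (-51)**2)) = sqrt((1/2)*(-1/34) + sqrt(4489 + 2601)) = sqrt(-1/68 + sqrt(7090))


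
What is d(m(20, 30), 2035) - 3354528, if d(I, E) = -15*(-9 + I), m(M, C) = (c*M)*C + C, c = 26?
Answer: -3588843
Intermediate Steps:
m(M, C) = C + 26*C*M (m(M, C) = (26*M)*C + C = 26*C*M + C = C + 26*C*M)
d(I, E) = 135 - 15*I
d(m(20, 30), 2035) - 3354528 = (135 - 450*(1 + 26*20)) - 3354528 = (135 - 450*(1 + 520)) - 3354528 = (135 - 450*521) - 3354528 = (135 - 15*15630) - 3354528 = (135 - 234450) - 3354528 = -234315 - 3354528 = -3588843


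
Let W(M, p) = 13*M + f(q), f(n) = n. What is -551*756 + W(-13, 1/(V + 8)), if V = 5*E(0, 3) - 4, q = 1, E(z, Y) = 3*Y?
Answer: -416724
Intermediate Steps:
V = 41 (V = 5*(3*3) - 4 = 5*9 - 4 = 45 - 4 = 41)
W(M, p) = 1 + 13*M (W(M, p) = 13*M + 1 = 1 + 13*M)
-551*756 + W(-13, 1/(V + 8)) = -551*756 + (1 + 13*(-13)) = -416556 + (1 - 169) = -416556 - 168 = -416724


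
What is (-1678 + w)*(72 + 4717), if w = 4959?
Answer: 15712709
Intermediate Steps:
(-1678 + w)*(72 + 4717) = (-1678 + 4959)*(72 + 4717) = 3281*4789 = 15712709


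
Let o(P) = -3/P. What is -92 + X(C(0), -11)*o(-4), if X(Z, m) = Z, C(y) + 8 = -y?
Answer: -98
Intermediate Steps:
C(y) = -8 - y
-92 + X(C(0), -11)*o(-4) = -92 + (-8 - 1*0)*(-3/(-4)) = -92 + (-8 + 0)*(-3*(-¼)) = -92 - 8*¾ = -92 - 6 = -98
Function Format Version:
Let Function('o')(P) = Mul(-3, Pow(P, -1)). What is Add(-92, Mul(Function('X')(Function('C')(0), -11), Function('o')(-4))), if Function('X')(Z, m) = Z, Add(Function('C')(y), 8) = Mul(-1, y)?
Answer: -98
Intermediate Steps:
Function('C')(y) = Add(-8, Mul(-1, y))
Add(-92, Mul(Function('X')(Function('C')(0), -11), Function('o')(-4))) = Add(-92, Mul(Add(-8, Mul(-1, 0)), Mul(-3, Pow(-4, -1)))) = Add(-92, Mul(Add(-8, 0), Mul(-3, Rational(-1, 4)))) = Add(-92, Mul(-8, Rational(3, 4))) = Add(-92, -6) = -98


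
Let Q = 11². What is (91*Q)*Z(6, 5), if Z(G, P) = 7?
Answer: 77077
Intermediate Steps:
Q = 121
(91*Q)*Z(6, 5) = (91*121)*7 = 11011*7 = 77077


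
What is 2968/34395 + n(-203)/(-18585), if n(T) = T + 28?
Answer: 582661/6087915 ≈ 0.095708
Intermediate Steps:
n(T) = 28 + T
2968/34395 + n(-203)/(-18585) = 2968/34395 + (28 - 203)/(-18585) = 2968*(1/34395) - 175*(-1/18585) = 2968/34395 + 5/531 = 582661/6087915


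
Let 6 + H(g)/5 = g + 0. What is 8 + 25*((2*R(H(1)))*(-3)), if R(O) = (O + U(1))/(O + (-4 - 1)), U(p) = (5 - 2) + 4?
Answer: -82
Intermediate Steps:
U(p) = 7 (U(p) = 3 + 4 = 7)
H(g) = -30 + 5*g (H(g) = -30 + 5*(g + 0) = -30 + 5*g)
R(O) = (7 + O)/(-5 + O) (R(O) = (O + 7)/(O + (-4 - 1)) = (7 + O)/(O - 5) = (7 + O)/(-5 + O))
8 + 25*((2*R(H(1)))*(-3)) = 8 + 25*((2*((7 + (-30 + 5*1))/(-5 + (-30 + 5*1))))*(-3)) = 8 + 25*((2*((7 + (-30 + 5))/(-5 + (-30 + 5))))*(-3)) = 8 + 25*((2*((7 - 25)/(-5 - 25)))*(-3)) = 8 + 25*((2*(-18/(-30)))*(-3)) = 8 + 25*((2*(-1/30*(-18)))*(-3)) = 8 + 25*((2*(⅗))*(-3)) = 8 + 25*((6/5)*(-3)) = 8 + 25*(-18/5) = 8 - 90 = -82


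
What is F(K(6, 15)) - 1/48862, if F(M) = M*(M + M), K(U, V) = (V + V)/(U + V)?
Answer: 9772351/2394238 ≈ 4.0816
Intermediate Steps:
K(U, V) = 2*V/(U + V) (K(U, V) = (2*V)/(U + V) = 2*V/(U + V))
F(M) = 2*M² (F(M) = M*(2*M) = 2*M²)
F(K(6, 15)) - 1/48862 = 2*(2*15/(6 + 15))² - 1/48862 = 2*(2*15/21)² - 1*1/48862 = 2*(2*15*(1/21))² - 1/48862 = 2*(10/7)² - 1/48862 = 2*(100/49) - 1/48862 = 200/49 - 1/48862 = 9772351/2394238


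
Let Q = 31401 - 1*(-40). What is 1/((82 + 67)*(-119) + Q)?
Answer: 1/13710 ≈ 7.2939e-5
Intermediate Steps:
Q = 31441 (Q = 31401 + 40 = 31441)
1/((82 + 67)*(-119) + Q) = 1/((82 + 67)*(-119) + 31441) = 1/(149*(-119) + 31441) = 1/(-17731 + 31441) = 1/13710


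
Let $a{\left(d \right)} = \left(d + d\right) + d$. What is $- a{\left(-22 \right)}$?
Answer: $66$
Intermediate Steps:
$a{\left(d \right)} = 3 d$ ($a{\left(d \right)} = 2 d + d = 3 d$)
$- a{\left(-22 \right)} = - 3 \left(-22\right) = \left(-1\right) \left(-66\right) = 66$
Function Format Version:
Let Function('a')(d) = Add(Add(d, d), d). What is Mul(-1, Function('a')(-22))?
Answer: 66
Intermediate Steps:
Function('a')(d) = Mul(3, d) (Function('a')(d) = Add(Mul(2, d), d) = Mul(3, d))
Mul(-1, Function('a')(-22)) = Mul(-1, Mul(3, -22)) = Mul(-1, -66) = 66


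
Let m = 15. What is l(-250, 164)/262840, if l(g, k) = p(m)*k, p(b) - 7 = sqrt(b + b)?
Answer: 287/65710 + 41*sqrt(30)/65710 ≈ 0.0077852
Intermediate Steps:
p(b) = 7 + sqrt(2)*sqrt(b) (p(b) = 7 + sqrt(b + b) = 7 + sqrt(2*b) = 7 + sqrt(2)*sqrt(b))
l(g, k) = k*(7 + sqrt(30)) (l(g, k) = (7 + sqrt(2)*sqrt(15))*k = (7 + sqrt(30))*k = k*(7 + sqrt(30)))
l(-250, 164)/262840 = (164*(7 + sqrt(30)))/262840 = (1148 + 164*sqrt(30))*(1/262840) = 287/65710 + 41*sqrt(30)/65710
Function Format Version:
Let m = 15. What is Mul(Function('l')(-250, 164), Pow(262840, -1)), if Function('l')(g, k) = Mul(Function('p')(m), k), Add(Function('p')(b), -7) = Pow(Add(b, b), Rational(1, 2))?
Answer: Add(Rational(287, 65710), Mul(Rational(41, 65710), Pow(30, Rational(1, 2)))) ≈ 0.0077852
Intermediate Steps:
Function('p')(b) = Add(7, Mul(Pow(2, Rational(1, 2)), Pow(b, Rational(1, 2)))) (Function('p')(b) = Add(7, Pow(Add(b, b), Rational(1, 2))) = Add(7, Pow(Mul(2, b), Rational(1, 2))) = Add(7, Mul(Pow(2, Rational(1, 2)), Pow(b, Rational(1, 2)))))
Function('l')(g, k) = Mul(k, Add(7, Pow(30, Rational(1, 2)))) (Function('l')(g, k) = Mul(Add(7, Mul(Pow(2, Rational(1, 2)), Pow(15, Rational(1, 2)))), k) = Mul(Add(7, Pow(30, Rational(1, 2))), k) = Mul(k, Add(7, Pow(30, Rational(1, 2)))))
Mul(Function('l')(-250, 164), Pow(262840, -1)) = Mul(Mul(164, Add(7, Pow(30, Rational(1, 2)))), Pow(262840, -1)) = Mul(Add(1148, Mul(164, Pow(30, Rational(1, 2)))), Rational(1, 262840)) = Add(Rational(287, 65710), Mul(Rational(41, 65710), Pow(30, Rational(1, 2))))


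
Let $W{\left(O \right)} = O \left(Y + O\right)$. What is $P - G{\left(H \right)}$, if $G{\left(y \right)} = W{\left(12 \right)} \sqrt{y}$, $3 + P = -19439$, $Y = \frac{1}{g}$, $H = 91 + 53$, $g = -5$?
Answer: $- \frac{105706}{5} \approx -21141.0$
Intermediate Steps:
$H = 144$
$Y = - \frac{1}{5}$ ($Y = \frac{1}{-5} = - \frac{1}{5} \approx -0.2$)
$P = -19442$ ($P = -3 - 19439 = -19442$)
$W{\left(O \right)} = O \left(- \frac{1}{5} + O\right)$
$G{\left(y \right)} = \frac{708 \sqrt{y}}{5}$ ($G{\left(y \right)} = 12 \left(- \frac{1}{5} + 12\right) \sqrt{y} = 12 \cdot \frac{59}{5} \sqrt{y} = \frac{708 \sqrt{y}}{5}$)
$P - G{\left(H \right)} = -19442 - \frac{708 \sqrt{144}}{5} = -19442 - \frac{708}{5} \cdot 12 = -19442 - \frac{8496}{5} = - \frac{105706}{5}$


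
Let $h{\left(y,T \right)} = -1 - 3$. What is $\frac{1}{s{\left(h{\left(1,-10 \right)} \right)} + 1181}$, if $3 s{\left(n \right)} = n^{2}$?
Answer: $\frac{3}{3559} \approx 0.00084293$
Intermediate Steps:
$h{\left(y,T \right)} = -4$ ($h{\left(y,T \right)} = -1 - 3 = -4$)
$s{\left(n \right)} = \frac{n^{2}}{3}$
$\frac{1}{s{\left(h{\left(1,-10 \right)} \right)} + 1181} = \frac{1}{\frac{\left(-4\right)^{2}}{3} + 1181} = \frac{1}{\frac{1}{3} \cdot 16 + 1181} = \frac{1}{\frac{16}{3} + 1181} = \frac{1}{\frac{3559}{3}} = \frac{3}{3559}$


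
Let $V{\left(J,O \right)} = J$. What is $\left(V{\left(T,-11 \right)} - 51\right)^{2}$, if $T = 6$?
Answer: $2025$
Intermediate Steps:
$\left(V{\left(T,-11 \right)} - 51\right)^{2} = \left(6 - 51\right)^{2} = \left(-45\right)^{2} = 2025$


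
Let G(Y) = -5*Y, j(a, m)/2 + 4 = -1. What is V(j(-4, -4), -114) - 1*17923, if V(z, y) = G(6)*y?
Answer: -14503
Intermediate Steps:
j(a, m) = -10 (j(a, m) = -8 + 2*(-1) = -8 - 2 = -10)
V(z, y) = -30*y (V(z, y) = (-5*6)*y = -30*y)
V(j(-4, -4), -114) - 1*17923 = -30*(-114) - 1*17923 = 3420 - 17923 = -14503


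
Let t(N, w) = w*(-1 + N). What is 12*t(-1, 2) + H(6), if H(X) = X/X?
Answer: -47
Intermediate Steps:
H(X) = 1
12*t(-1, 2) + H(6) = 12*(2*(-1 - 1)) + 1 = 12*(2*(-2)) + 1 = 12*(-4) + 1 = -48 + 1 = -47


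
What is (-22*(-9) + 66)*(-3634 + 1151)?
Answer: -655512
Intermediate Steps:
(-22*(-9) + 66)*(-3634 + 1151) = (198 + 66)*(-2483) = 264*(-2483) = -655512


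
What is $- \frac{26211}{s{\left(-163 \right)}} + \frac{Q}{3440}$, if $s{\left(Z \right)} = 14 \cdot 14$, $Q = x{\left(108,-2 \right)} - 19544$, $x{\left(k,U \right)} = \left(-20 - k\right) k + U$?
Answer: $- \frac{2417659}{16856} \approx -143.43$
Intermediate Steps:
$x{\left(k,U \right)} = U + k \left(-20 - k\right)$ ($x{\left(k,U \right)} = k \left(-20 - k\right) + U = U + k \left(-20 - k\right)$)
$Q = -33370$ ($Q = \left(-2 - 108^{2} - 2160\right) - 19544 = \left(-2 - 11664 - 2160\right) - 19544 = -13826 - 19544 = -33370$)
$s{\left(Z \right)} = 196$
$- \frac{26211}{s{\left(-163 \right)}} + \frac{Q}{3440} = - \frac{26211}{196} - \frac{33370}{3440} = \left(-26211\right) \frac{1}{196} - \frac{3337}{344} = - \frac{26211}{196} - \frac{3337}{344} = - \frac{2417659}{16856}$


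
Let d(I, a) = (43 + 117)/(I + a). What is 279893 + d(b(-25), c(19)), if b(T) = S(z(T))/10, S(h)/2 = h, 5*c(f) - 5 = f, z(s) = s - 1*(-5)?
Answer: 280093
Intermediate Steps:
z(s) = 5 + s (z(s) = s + 5 = 5 + s)
c(f) = 1 + f/5
S(h) = 2*h
b(T) = 1 + T/5 (b(T) = (2*(5 + T))/10 = (10 + 2*T)*(1/10) = 1 + T/5)
d(I, a) = 160/(I + a)
279893 + d(b(-25), c(19)) = 279893 + 160/((1 + (1/5)*(-25)) + (1 + (1/5)*19)) = 279893 + 160/((1 - 5) + (1 + 19/5)) = 279893 + 160/(-4 + 24/5) = 279893 + 160/(4/5) = 279893 + 160*(5/4) = 279893 + 200 = 280093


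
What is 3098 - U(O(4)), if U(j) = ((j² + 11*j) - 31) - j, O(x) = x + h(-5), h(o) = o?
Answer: 3138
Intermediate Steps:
O(x) = -5 + x (O(x) = x - 5 = -5 + x)
U(j) = -31 + j² + 10*j (U(j) = (-31 + j² + 11*j) - j = -31 + j² + 10*j)
3098 - U(O(4)) = 3098 - (-31 + (-5 + 4)² + 10*(-5 + 4)) = 3098 - (-31 + (-1)² + 10*(-1)) = 3098 - (-31 + 1 - 10) = 3098 - 1*(-40) = 3098 + 40 = 3138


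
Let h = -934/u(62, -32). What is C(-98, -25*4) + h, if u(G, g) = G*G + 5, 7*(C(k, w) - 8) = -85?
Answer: -118159/26943 ≈ -4.3855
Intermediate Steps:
C(k, w) = -29/7 (C(k, w) = 8 + (1/7)*(-85) = 8 - 85/7 = -29/7)
u(G, g) = 5 + G**2 (u(G, g) = G**2 + 5 = 5 + G**2)
h = -934/3849 (h = -934/(5 + 62**2) = -934/(5 + 3844) = -934/3849 ≈ -0.24266)
C(-98, -25*4) + h = -29/7 - 934/3849 = -118159/26943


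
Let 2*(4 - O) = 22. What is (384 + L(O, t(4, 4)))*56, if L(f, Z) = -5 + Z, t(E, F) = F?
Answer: 21448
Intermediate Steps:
O = -7 (O = 4 - ½*22 = 4 - 11 = -7)
(384 + L(O, t(4, 4)))*56 = (384 + (-5 + 4))*56 = (384 - 1)*56 = 383*56 = 21448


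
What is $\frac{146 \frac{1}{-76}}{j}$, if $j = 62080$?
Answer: $- \frac{73}{2359040} \approx -3.0945 \cdot 10^{-5}$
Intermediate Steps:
$\frac{146 \frac{1}{-76}}{j} = \frac{146 \frac{1}{-76}}{62080} = 146 \left(- \frac{1}{76}\right) \frac{1}{62080} = \left(- \frac{73}{38}\right) \frac{1}{62080} = - \frac{73}{2359040}$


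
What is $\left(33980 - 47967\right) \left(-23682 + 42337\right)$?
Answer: $-260927485$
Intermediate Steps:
$\left(33980 - 47967\right) \left(-23682 + 42337\right) = \left(-13987\right) 18655 = -260927485$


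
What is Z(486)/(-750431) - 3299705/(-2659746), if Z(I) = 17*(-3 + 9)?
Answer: 145642919339/117409167678 ≈ 1.2405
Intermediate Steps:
Z(I) = 102 (Z(I) = 17*6 = 102)
Z(486)/(-750431) - 3299705/(-2659746) = 102/(-750431) - 3299705/(-2659746) = 102*(-1/750431) - 3299705*(-1/2659746) = -6/44143 + 3299705/2659746 = 145642919339/117409167678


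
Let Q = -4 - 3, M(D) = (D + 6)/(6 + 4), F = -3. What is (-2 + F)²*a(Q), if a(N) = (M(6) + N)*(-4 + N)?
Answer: 1595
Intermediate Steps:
M(D) = ⅗ + D/10 (M(D) = (6 + D)/10 = (6 + D)*(⅒) = ⅗ + D/10)
Q = -7
a(N) = (-4 + N)*(6/5 + N) (a(N) = ((⅗ + (⅒)*6) + N)*(-4 + N) = ((⅗ + ⅗) + N)*(-4 + N) = (6/5 + N)*(-4 + N) = (-4 + N)*(6/5 + N))
(-2 + F)²*a(Q) = (-2 - 3)²*(-24/5 + (-7)² - 14/5*(-7)) = (-5)²*(-24/5 + 49 + 98/5) = 25*(319/5) = 1595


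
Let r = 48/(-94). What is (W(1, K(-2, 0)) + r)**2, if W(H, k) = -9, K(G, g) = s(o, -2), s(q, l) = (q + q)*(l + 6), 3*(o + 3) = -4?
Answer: 199809/2209 ≈ 90.452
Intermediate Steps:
r = -24/47 (r = 48*(-1/94) = -24/47 ≈ -0.51064)
o = -13/3 (o = -3 + (1/3)*(-4) = -3 - 4/3 = -13/3 ≈ -4.3333)
s(q, l) = 2*q*(6 + l) (s(q, l) = (2*q)*(6 + l) = 2*q*(6 + l))
K(G, g) = -104/3 (K(G, g) = 2*(-13/3)*(6 - 2) = 2*(-13/3)*4 = -104/3)
(W(1, K(-2, 0)) + r)**2 = (-9 - 24/47)**2 = (-447/47)**2 = 199809/2209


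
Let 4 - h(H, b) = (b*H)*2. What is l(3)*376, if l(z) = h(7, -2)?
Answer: 12032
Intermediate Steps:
h(H, b) = 4 - 2*H*b (h(H, b) = 4 - b*H*2 = 4 - H*b*2 = 4 - 2*H*b)
l(z) = 32 (l(z) = 4 - 2*7*(-2) = 4 + 28 = 32)
l(3)*376 = 32*376 = 12032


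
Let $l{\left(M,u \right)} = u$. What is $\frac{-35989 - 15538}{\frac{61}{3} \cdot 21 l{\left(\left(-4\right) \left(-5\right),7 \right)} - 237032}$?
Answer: $\frac{51527}{234043} \approx 0.22016$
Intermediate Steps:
$\frac{-35989 - 15538}{\frac{61}{3} \cdot 21 l{\left(\left(-4\right) \left(-5\right),7 \right)} - 237032} = \frac{-35989 - 15538}{\frac{61}{3} \cdot 21 \cdot 7 - 237032} = - \frac{51527}{61 \cdot \frac{1}{3} \cdot 21 \cdot 7 - 237032} = - \frac{51527}{\frac{61}{3} \cdot 21 \cdot 7 - 237032} = - \frac{51527}{427 \cdot 7 - 237032} = - \frac{51527}{2989 - 237032} = - \frac{51527}{-234043} = \left(-51527\right) \left(- \frac{1}{234043}\right) = \frac{51527}{234043}$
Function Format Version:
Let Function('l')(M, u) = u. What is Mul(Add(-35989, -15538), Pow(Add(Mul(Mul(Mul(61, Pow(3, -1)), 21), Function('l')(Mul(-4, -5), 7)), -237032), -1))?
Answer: Rational(51527, 234043) ≈ 0.22016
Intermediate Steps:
Mul(Add(-35989, -15538), Pow(Add(Mul(Mul(Mul(61, Pow(3, -1)), 21), Function('l')(Mul(-4, -5), 7)), -237032), -1)) = Mul(Add(-35989, -15538), Pow(Add(Mul(Mul(Mul(61, Pow(3, -1)), 21), 7), -237032), -1)) = Mul(-51527, Pow(Add(Mul(Mul(Mul(61, Rational(1, 3)), 21), 7), -237032), -1)) = Mul(-51527, Pow(Add(Mul(Mul(Rational(61, 3), 21), 7), -237032), -1)) = Mul(-51527, Pow(Add(Mul(427, 7), -237032), -1)) = Mul(-51527, Pow(Add(2989, -237032), -1)) = Mul(-51527, Pow(-234043, -1)) = Mul(-51527, Rational(-1, 234043)) = Rational(51527, 234043)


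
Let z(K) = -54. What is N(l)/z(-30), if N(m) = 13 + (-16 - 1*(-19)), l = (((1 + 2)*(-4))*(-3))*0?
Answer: -8/27 ≈ -0.29630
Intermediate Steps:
l = 0 (l = ((3*(-4))*(-3))*0 = -12*(-3)*0 = 36*0 = 0)
N(m) = 16 (N(m) = 13 + (-16 + 19) = 13 + 3 = 16)
N(l)/z(-30) = 16/(-54) = 16*(-1/54) = -8/27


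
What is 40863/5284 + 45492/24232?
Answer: 153821493/16005236 ≈ 9.6107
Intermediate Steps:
40863/5284 + 45492/24232 = 40863*(1/5284) + 45492*(1/24232) = 40863/5284 + 11373/6058 = 153821493/16005236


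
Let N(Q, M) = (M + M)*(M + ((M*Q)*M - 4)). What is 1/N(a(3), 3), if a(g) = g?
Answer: 1/156 ≈ 0.0064103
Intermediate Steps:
N(Q, M) = 2*M*(-4 + M + Q*M²) (N(Q, M) = (2*M)*(M + (Q*M² - 4)) = (2*M)*(M + (-4 + Q*M²)) = (2*M)*(-4 + M + Q*M²) = 2*M*(-4 + M + Q*M²))
1/N(a(3), 3) = 1/(2*3*(-4 + 3 + 3*3²)) = 1/(2*3*(-4 + 3 + 3*9)) = 1/(2*3*(-4 + 3 + 27)) = 1/(2*3*26) = 1/156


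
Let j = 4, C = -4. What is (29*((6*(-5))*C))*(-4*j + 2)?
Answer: -48720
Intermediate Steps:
(29*((6*(-5))*C))*(-4*j + 2) = (29*((6*(-5))*(-4)))*(-4*4 + 2) = (29*(-30*(-4)))*(-16 + 2) = (29*120)*(-14) = 3480*(-14) = -48720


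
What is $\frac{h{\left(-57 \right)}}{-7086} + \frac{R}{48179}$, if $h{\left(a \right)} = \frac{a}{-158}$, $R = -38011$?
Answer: $- \frac{14186468557}{17980210084} \approx -0.789$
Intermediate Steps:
$h{\left(a \right)} = - \frac{a}{158}$ ($h{\left(a \right)} = a \left(- \frac{1}{158}\right) = - \frac{a}{158}$)
$\frac{h{\left(-57 \right)}}{-7086} + \frac{R}{48179} = \frac{\left(- \frac{1}{158}\right) \left(-57\right)}{-7086} - \frac{38011}{48179} = \frac{57}{158} \left(- \frac{1}{7086}\right) - \frac{38011}{48179} = - \frac{19}{373196} - \frac{38011}{48179} = - \frac{14186468557}{17980210084}$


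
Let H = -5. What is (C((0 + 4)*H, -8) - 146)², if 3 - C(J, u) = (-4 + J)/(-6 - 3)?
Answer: 190969/9 ≈ 21219.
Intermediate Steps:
C(J, u) = 23/9 + J/9 (C(J, u) = 3 - (-4 + J)/(-6 - 3) = 3 - (-4 + J)/(-9) = 3 - (-4 + J)*(-1)/9 = 3 - (4/9 - J/9) = 3 + (-4/9 + J/9) = 23/9 + J/9)
(C((0 + 4)*H, -8) - 146)² = ((23/9 + ((0 + 4)*(-5))/9) - 146)² = ((23/9 + (4*(-5))/9) - 146)² = ((23/9 + (⅑)*(-20)) - 146)² = ((23/9 - 20/9) - 146)² = (⅓ - 146)² = (-437/3)² = 190969/9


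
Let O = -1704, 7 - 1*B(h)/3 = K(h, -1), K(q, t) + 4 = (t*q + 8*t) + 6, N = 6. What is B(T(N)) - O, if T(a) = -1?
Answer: 1740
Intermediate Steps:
K(q, t) = 2 + 8*t + q*t (K(q, t) = -4 + ((t*q + 8*t) + 6) = -4 + ((q*t + 8*t) + 6) = -4 + ((8*t + q*t) + 6) = -4 + (6 + 8*t + q*t) = 2 + 8*t + q*t)
B(h) = 39 + 3*h (B(h) = 21 - 3*(2 + 8*(-1) + h*(-1)) = 21 - 3*(2 - 8 - h) = 21 - 3*(-6 - h) = 21 + (18 + 3*h) = 39 + 3*h)
B(T(N)) - O = (39 + 3*(-1)) - 1*(-1704) = (39 - 3) + 1704 = 36 + 1704 = 1740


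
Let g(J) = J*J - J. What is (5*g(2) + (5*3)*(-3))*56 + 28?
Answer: -1932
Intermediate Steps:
g(J) = J² - J
(5*g(2) + (5*3)*(-3))*56 + 28 = (5*(2*(-1 + 2)) + (5*3)*(-3))*56 + 28 = (5*(2*1) + 15*(-3))*56 + 28 = (5*2 - 45)*56 + 28 = (10 - 45)*56 + 28 = -35*56 + 28 = -1960 + 28 = -1932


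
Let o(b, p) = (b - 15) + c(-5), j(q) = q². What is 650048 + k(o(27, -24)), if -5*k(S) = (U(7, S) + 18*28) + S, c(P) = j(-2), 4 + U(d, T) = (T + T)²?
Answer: 649740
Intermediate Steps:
U(d, T) = -4 + 4*T² (U(d, T) = -4 + (T + T)² = -4 + (2*T)² = -4 + 4*T²)
c(P) = 4 (c(P) = (-2)² = 4)
o(b, p) = -11 + b (o(b, p) = (b - 15) + 4 = (-15 + b) + 4 = -11 + b)
k(S) = -100 - 4*S²/5 - S/5 (k(S) = -(((-4 + 4*S²) + 18*28) + S)/5 = -(((-4 + 4*S²) + 504) + S)/5 = -((500 + 4*S²) + S)/5 = -(500 + S + 4*S²)/5 = -100 - 4*S²/5 - S/5)
650048 + k(o(27, -24)) = 650048 + (-100 - 4*(-11 + 27)²/5 - (-11 + 27)/5) = 650048 + (-100 - ⅘*16² - ⅕*16) = 650048 + (-100 - ⅘*256 - 16/5) = 650048 + (-100 - 1024/5 - 16/5) = 650048 - 308 = 649740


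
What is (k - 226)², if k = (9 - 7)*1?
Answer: 50176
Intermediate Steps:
k = 2 (k = 2*1 = 2)
(k - 226)² = (2 - 226)² = (-224)² = 50176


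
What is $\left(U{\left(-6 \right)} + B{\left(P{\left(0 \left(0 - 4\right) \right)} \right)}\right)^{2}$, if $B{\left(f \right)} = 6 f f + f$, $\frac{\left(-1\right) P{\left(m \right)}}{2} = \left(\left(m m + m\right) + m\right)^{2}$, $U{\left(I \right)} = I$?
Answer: $36$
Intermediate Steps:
$P{\left(m \right)} = - 2 \left(m^{2} + 2 m\right)^{2}$ ($P{\left(m \right)} = - 2 \left(\left(m m + m\right) + m\right)^{2} = - 2 \left(\left(m^{2} + m\right) + m\right)^{2} = - 2 \left(\left(m + m^{2}\right) + m\right)^{2} = - 2 \left(m^{2} + 2 m\right)^{2}$)
$B{\left(f \right)} = f + 6 f^{2}$ ($B{\left(f \right)} = 6 f^{2} + f = f + 6 f^{2}$)
$\left(U{\left(-6 \right)} + B{\left(P{\left(0 \left(0 - 4\right) \right)} \right)}\right)^{2} = \left(-6 + - 2 \left(0 \left(0 - 4\right)\right)^{2} \left(2 + 0 \left(0 - 4\right)\right)^{2} \left(1 + 6 \left(- 2 \left(0 \left(0 - 4\right)\right)^{2} \left(2 + 0 \left(0 - 4\right)\right)^{2}\right)\right)\right)^{2} = \left(-6 + - 2 \left(0 \left(-4\right)\right)^{2} \left(2 + 0 \left(-4\right)\right)^{2} \left(1 + 6 \left(- 2 \left(0 \left(-4\right)\right)^{2} \left(2 + 0 \left(-4\right)\right)^{2}\right)\right)\right)^{2} = \left(-6 + - 2 \cdot 0^{2} \left(2 + 0\right)^{2} \left(1 + 6 \left(- 2 \cdot 0^{2} \left(2 + 0\right)^{2}\right)\right)\right)^{2} = \left(-6 + \left(-2\right) 0 \cdot 2^{2} \left(1 + 6 \left(\left(-2\right) 0 \cdot 2^{2}\right)\right)\right)^{2} = \left(-6 + \left(-2\right) 0 \cdot 4 \left(1 + 6 \left(\left(-2\right) 0 \cdot 4\right)\right)\right)^{2} = \left(-6 + 0 \left(1 + 6 \cdot 0\right)\right)^{2} = \left(-6 + 0 \left(1 + 0\right)\right)^{2} = \left(-6 + 0 \cdot 1\right)^{2} = \left(-6 + 0\right)^{2} = \left(-6\right)^{2} = 36$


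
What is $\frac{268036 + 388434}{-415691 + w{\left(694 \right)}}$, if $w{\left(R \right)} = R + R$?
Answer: $- \frac{656470}{414303} \approx -1.5845$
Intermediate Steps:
$w{\left(R \right)} = 2 R$
$\frac{268036 + 388434}{-415691 + w{\left(694 \right)}} = \frac{268036 + 388434}{-415691 + 2 \cdot 694} = \frac{656470}{-415691 + 1388} = \frac{656470}{-414303} = 656470 \left(- \frac{1}{414303}\right) = - \frac{656470}{414303}$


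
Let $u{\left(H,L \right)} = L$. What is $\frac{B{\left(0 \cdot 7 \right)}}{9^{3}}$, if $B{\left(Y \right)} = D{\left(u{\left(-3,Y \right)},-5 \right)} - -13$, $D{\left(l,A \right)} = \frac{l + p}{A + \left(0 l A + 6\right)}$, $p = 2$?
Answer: $\frac{5}{243} \approx 0.020576$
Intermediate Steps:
$D{\left(l,A \right)} = \frac{2 + l}{6 + A}$ ($D{\left(l,A \right)} = \frac{l + 2}{A + \left(0 l A + 6\right)} = \frac{2 + l}{A + \left(0 A + 6\right)} = \frac{2 + l}{A + \left(0 + 6\right)} = \frac{2 + l}{A + 6} = \frac{2 + l}{6 + A}$)
$B{\left(Y \right)} = 15 + Y$ ($B{\left(Y \right)} = \frac{2 + Y}{6 - 5} - -13 = \frac{2 + Y}{1} + 13 = 1 \left(2 + Y\right) + 13 = \left(2 + Y\right) + 13 = 15 + Y$)
$\frac{B{\left(0 \cdot 7 \right)}}{9^{3}} = \frac{15 + 0 \cdot 7}{9^{3}} = \frac{15 + 0}{729} = 15 \cdot \frac{1}{729} = \frac{5}{243}$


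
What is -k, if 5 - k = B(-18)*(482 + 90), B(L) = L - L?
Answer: -5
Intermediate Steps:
B(L) = 0
k = 5 (k = 5 - 0*(482 + 90) = 5 - 0*572 = 5 - 1*0 = 5 + 0 = 5)
-k = -1*5 = -5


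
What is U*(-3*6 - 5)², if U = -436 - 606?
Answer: -551218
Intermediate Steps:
U = -1042
U*(-3*6 - 5)² = -1042*(-3*6 - 5)² = -1042*(-18 - 5)² = -1042*(-23)² = -1042*529 = -551218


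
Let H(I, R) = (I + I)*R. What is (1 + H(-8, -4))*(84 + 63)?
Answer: 9555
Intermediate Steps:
H(I, R) = 2*I*R (H(I, R) = (2*I)*R = 2*I*R)
(1 + H(-8, -4))*(84 + 63) = (1 + 2*(-8)*(-4))*(84 + 63) = (1 + 64)*147 = 65*147 = 9555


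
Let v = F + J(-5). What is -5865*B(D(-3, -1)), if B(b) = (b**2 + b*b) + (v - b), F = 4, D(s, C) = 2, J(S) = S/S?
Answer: -64515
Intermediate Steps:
J(S) = 1
v = 5 (v = 4 + 1 = 5)
B(b) = 5 - b + 2*b**2 (B(b) = (b**2 + b*b) + (5 - b) = (b**2 + b**2) + (5 - b) = 2*b**2 + (5 - b) = 5 - b + 2*b**2)
-5865*B(D(-3, -1)) = -5865*(5 - 1*2 + 2*2**2) = -5865*(5 - 2 + 2*4) = -5865*(5 - 2 + 8) = -5865*11 = -64515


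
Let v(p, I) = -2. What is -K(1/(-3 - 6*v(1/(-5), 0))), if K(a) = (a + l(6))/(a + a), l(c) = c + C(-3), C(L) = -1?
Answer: -23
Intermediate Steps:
l(c) = -1 + c (l(c) = c - 1 = -1 + c)
K(a) = (5 + a)/(2*a) (K(a) = (a + (-1 + 6))/(a + a) = (a + 5)/((2*a)) = (5 + a)*(1/(2*a)) = (5 + a)/(2*a))
-K(1/(-3 - 6*v(1/(-5), 0))) = -(5 + 1/(-3 - 6*(-2)))/(2*(1/(-3 - 6*(-2)))) = -(5 + 1/(-3 + 12))/(2*(1/(-3 + 12))) = -(5 + 1/9)/(2*(1/9)) = -(5 + ⅑)/(2*⅑) = -9*46/(2*9) = -1*23 = -23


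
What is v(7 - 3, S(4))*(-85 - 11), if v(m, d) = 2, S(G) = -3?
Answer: -192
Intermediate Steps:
v(7 - 3, S(4))*(-85 - 11) = 2*(-85 - 11) = 2*(-96) = -192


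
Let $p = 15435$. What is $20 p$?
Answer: $308700$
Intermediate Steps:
$20 p = 20 \cdot 15435 = 308700$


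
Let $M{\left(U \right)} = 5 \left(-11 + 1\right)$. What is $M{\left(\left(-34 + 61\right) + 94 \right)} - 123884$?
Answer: $-123934$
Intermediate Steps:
$M{\left(U \right)} = -50$ ($M{\left(U \right)} = 5 \left(-10\right) = -50$)
$M{\left(\left(-34 + 61\right) + 94 \right)} - 123884 = -50 - 123884 = -123934$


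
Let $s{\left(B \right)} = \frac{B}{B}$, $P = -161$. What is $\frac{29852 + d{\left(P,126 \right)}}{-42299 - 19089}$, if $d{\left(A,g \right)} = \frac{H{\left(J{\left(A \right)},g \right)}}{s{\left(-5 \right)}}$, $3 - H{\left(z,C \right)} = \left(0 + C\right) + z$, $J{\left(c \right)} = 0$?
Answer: $- \frac{29729}{61388} \approx -0.48428$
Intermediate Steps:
$H{\left(z,C \right)} = 3 - C - z$ ($H{\left(z,C \right)} = 3 - \left(\left(0 + C\right) + z\right) = 3 - \left(C + z\right) = 3 - C - z$)
$s{\left(B \right)} = 1$
$d{\left(A,g \right)} = 3 - g$ ($d{\left(A,g \right)} = \frac{3 - g - 0}{1} = \left(3 - g + 0\right) 1 = \left(3 - g\right) 1 = 3 - g$)
$\frac{29852 + d{\left(P,126 \right)}}{-42299 - 19089} = \frac{29852 + \left(3 - 126\right)}{-42299 - 19089} = \frac{29852 + \left(3 - 126\right)}{-61388} = \left(29852 - 123\right) \left(- \frac{1}{61388}\right) = 29729 \left(- \frac{1}{61388}\right) = - \frac{29729}{61388}$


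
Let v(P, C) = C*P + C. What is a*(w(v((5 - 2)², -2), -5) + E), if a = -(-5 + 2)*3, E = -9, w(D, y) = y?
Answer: -126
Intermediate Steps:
v(P, C) = C + C*P
a = 9 (a = -(-3)*3 = -1*(-9) = 9)
a*(w(v((5 - 2)², -2), -5) + E) = 9*(-5 - 9) = 9*(-14) = -126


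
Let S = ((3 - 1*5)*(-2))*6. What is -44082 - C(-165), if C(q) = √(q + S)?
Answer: -44082 - I*√141 ≈ -44082.0 - 11.874*I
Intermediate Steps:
S = 24 (S = ((3 - 5)*(-2))*6 = -2*(-2)*6 = 4*6 = 24)
C(q) = √(24 + q) (C(q) = √(q + 24) = √(24 + q))
-44082 - C(-165) = -44082 - √(24 - 165) = -44082 - √(-141) = -44082 - I*√141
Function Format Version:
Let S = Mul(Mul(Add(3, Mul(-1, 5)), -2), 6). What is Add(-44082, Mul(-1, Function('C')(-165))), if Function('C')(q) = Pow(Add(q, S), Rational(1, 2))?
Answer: Add(-44082, Mul(-1, I, Pow(141, Rational(1, 2)))) ≈ Add(-44082., Mul(-11.874, I))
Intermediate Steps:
S = 24 (S = Mul(Mul(Add(3, -5), -2), 6) = Mul(Mul(-2, -2), 6) = Mul(4, 6) = 24)
Function('C')(q) = Pow(Add(24, q), Rational(1, 2)) (Function('C')(q) = Pow(Add(q, 24), Rational(1, 2)) = Pow(Add(24, q), Rational(1, 2)))
Add(-44082, Mul(-1, Function('C')(-165))) = Add(-44082, Mul(-1, Pow(Add(24, -165), Rational(1, 2)))) = Add(-44082, Mul(-1, Pow(-141, Rational(1, 2)))) = Add(-44082, Mul(-1, Mul(I, Pow(141, Rational(1, 2))))) = Add(-44082, Mul(-1, I, Pow(141, Rational(1, 2))))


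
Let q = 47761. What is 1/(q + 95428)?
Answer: 1/143189 ≈ 6.9838e-6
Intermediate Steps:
1/(q + 95428) = 1/(47761 + 95428) = 1/143189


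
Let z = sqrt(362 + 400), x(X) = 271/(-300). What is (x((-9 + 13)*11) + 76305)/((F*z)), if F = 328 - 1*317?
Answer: 22891229*sqrt(762)/2514600 ≈ 251.29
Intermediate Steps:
F = 11 (F = 328 - 317 = 11)
x(X) = -271/300 (x(X) = 271*(-1/300) = -271/300)
z = sqrt(762) ≈ 27.604
(x((-9 + 13)*11) + 76305)/((F*z)) = (-271/300 + 76305)/((11*sqrt(762))) = 22891229*(sqrt(762)/8382)/300 = 22891229*sqrt(762)/2514600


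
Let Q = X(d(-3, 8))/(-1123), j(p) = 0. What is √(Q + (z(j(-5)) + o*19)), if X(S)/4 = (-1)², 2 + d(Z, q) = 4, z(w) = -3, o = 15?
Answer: √355633886/1123 ≈ 16.793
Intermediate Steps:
d(Z, q) = 2 (d(Z, q) = -2 + 4 = 2)
X(S) = 4 (X(S) = 4*(-1)² = 4*1 = 4)
Q = -4/1123 (Q = 4/(-1123) = 4*(-1/1123) = -4/1123 ≈ -0.0035619)
√(Q + (z(j(-5)) + o*19)) = √(-4/1123 + (-3 + 15*19)) = √(-4/1123 + (-3 + 285)) = √(-4/1123 + 282) = √(316682/1123) = √355633886/1123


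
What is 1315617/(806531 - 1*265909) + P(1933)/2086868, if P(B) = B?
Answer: 1373282019941/564103375948 ≈ 2.4345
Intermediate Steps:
1315617/(806531 - 1*265909) + P(1933)/2086868 = 1315617/(806531 - 1*265909) + 1933/2086868 = 1315617/(806531 - 265909) + 1933*(1/2086868) = 1315617/540622 + 1933/2086868 = 1373282019941/564103375948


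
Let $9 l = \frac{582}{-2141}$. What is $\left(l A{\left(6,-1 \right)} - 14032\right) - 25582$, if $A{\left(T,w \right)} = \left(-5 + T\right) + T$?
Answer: $- \frac{254442080}{6423} \approx -39614.0$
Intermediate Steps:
$l = - \frac{194}{6423}$ ($l = \frac{582 \frac{1}{-2141}}{9} = \frac{582 \left(- \frac{1}{2141}\right)}{9} = \frac{1}{9} \left(- \frac{582}{2141}\right) = - \frac{194}{6423} \approx -0.030204$)
$A{\left(T,w \right)} = -5 + 2 T$
$\left(l A{\left(6,-1 \right)} - 14032\right) - 25582 = \left(- \frac{194 \left(-5 + 2 \cdot 6\right)}{6423} - 14032\right) - 25582 = \left(- \frac{194 \left(-5 + 12\right)}{6423} - 14032\right) - 25582 = \left(\left(- \frac{194}{6423}\right) 7 - 14032\right) - 25582 = \left(- \frac{1358}{6423} - 14032\right) - 25582 = - \frac{90128894}{6423} - 25582 = - \frac{254442080}{6423}$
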